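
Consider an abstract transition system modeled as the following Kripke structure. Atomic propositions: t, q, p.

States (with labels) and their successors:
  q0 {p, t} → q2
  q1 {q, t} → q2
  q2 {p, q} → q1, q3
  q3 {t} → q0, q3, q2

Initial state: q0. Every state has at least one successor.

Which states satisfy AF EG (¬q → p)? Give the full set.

States satisfying EG (¬q → p): {q0, q1, q2}.
States satisfying AF EG (¬q → p): {q0, q1, q2}.

{q0, q1, q2}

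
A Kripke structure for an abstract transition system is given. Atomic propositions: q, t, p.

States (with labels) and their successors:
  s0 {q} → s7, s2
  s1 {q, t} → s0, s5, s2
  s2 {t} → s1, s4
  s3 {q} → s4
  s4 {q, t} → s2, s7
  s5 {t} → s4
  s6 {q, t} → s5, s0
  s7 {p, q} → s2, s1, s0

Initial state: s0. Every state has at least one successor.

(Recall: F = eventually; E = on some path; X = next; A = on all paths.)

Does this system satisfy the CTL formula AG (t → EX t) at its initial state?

States satisfying t → EX t: {s0, s1, s2, s3, s4, s5, s6, s7}.
States satisfying AG (t → EX t): {s0, s1, s2, s3, s4, s5, s6, s7}.
Every state reachable from s0 satisfies t → EX t.
s0 ∈ Sat(AG (t → EX t)).

Holds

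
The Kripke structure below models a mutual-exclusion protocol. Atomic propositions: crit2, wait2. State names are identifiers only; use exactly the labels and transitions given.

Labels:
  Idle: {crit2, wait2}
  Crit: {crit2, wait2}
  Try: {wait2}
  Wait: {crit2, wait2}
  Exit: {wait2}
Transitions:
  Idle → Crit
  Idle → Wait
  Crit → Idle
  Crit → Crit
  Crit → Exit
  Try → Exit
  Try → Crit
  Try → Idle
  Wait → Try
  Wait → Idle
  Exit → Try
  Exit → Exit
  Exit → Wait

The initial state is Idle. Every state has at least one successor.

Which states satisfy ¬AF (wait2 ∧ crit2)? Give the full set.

{Try, Exit}

States satisfying wait2 ∧ crit2: {Idle, Crit, Wait}.
States satisfying AF (wait2 ∧ crit2): {Idle, Crit, Wait}.
States satisfying ¬AF (wait2 ∧ crit2): {Try, Exit}.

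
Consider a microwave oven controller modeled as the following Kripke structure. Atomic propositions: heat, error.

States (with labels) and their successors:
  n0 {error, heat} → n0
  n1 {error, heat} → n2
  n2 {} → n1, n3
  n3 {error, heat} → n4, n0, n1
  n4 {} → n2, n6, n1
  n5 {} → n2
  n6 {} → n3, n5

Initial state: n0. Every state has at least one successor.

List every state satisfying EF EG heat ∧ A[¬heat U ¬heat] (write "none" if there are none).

States satisfying EG heat: {n0, n3}.
States satisfying EF EG heat: {n0, n1, n2, n3, n4, n5, n6}.
States satisfying ¬heat: {n2, n4, n5, n6}.
States satisfying A[¬heat U ¬heat]: {n2, n4, n5, n6}.
States satisfying EF EG heat ∧ A[¬heat U ¬heat]: {n2, n4, n5, n6}.

{n2, n4, n5, n6}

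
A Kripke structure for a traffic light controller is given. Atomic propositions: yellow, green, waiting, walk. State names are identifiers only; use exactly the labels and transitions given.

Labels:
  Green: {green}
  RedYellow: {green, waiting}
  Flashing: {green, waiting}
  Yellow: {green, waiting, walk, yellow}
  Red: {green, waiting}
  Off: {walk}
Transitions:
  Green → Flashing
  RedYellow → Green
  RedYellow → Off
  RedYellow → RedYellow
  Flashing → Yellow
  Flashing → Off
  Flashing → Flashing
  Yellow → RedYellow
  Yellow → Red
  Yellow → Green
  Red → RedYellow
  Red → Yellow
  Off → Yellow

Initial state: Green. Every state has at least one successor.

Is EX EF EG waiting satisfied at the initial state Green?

States satisfying EF EG waiting: {Green, RedYellow, Flashing, Yellow, Red, Off}.
States satisfying EX EF EG waiting: {Green, RedYellow, Flashing, Yellow, Red, Off}.
Green ∈ Sat(EX EF EG waiting).

Holds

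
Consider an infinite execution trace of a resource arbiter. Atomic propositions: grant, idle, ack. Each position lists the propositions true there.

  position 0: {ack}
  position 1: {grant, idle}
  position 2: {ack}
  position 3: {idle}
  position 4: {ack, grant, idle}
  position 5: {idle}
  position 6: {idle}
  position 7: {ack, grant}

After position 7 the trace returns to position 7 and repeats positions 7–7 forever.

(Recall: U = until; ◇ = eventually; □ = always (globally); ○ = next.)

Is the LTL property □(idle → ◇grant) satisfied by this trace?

Yes

idle → ◇grant holds at every position 0..7, and those are all positions ever visited, so □(idle → ◇grant) holds.
Positions where idle holds: 1, 3, 4, 5, 6.
Check ◇grant at each: 1→ok, 3→ok, 4→ok, 5→ok, 6→ok.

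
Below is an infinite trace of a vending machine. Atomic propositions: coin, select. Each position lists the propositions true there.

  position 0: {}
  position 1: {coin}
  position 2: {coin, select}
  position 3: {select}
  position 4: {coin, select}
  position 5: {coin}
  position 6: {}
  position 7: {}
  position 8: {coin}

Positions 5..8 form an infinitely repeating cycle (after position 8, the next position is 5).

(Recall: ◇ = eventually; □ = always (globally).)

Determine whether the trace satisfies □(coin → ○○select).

Violated

coin → ○○select must hold at every position from 0 onward. It fails at position 4, so □(coin → ○○select) is false.
Positions where coin holds: 1, 2, 4, 5, 8.
Check ○○select at each: 1→ok, 2→ok, 4→fails, 5→fails, 8→fails.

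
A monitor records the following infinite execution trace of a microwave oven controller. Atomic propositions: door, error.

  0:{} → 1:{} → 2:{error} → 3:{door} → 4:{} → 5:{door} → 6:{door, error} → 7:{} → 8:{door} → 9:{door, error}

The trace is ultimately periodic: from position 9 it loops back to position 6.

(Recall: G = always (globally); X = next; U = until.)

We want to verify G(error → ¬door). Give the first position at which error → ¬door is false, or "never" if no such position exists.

Check error → ¬door at each position in order: 0 ✓, 1 ✓, 2 ✓, 3 ✓, 4 ✓, 5 ✓.
At position 6 the labels are {door, error}, so error → ¬door is false there. This is the first violation.

6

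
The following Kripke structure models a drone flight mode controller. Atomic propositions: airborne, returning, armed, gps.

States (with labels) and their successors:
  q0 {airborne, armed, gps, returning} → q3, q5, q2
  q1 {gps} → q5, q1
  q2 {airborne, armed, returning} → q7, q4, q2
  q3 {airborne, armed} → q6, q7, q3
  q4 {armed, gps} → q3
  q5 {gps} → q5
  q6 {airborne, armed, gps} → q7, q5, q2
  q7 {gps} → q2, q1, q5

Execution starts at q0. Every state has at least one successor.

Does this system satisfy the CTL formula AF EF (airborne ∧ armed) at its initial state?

States satisfying EF (airborne ∧ armed): {q0, q2, q3, q4, q6, q7}.
States satisfying AF EF (airborne ∧ armed): {q0, q2, q3, q4, q6, q7}.
q0 ∈ Sat(AF EF (airborne ∧ armed)).

Satisfied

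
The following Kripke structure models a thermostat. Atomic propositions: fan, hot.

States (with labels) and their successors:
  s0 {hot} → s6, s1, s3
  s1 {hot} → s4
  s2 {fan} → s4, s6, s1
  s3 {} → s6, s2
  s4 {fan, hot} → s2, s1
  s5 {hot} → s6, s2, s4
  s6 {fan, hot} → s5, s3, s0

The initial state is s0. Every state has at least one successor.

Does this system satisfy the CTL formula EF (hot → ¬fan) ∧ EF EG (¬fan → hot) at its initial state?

States satisfying hot → ¬fan: {s0, s1, s2, s3, s5}.
States satisfying EF (hot → ¬fan): {s0, s1, s2, s3, s4, s5, s6}.
States satisfying EG (¬fan → hot): {s0, s1, s2, s4, s5, s6}.
States satisfying EF EG (¬fan → hot): {s0, s1, s2, s3, s4, s5, s6}.
States satisfying EF (hot → ¬fan) ∧ EF EG (¬fan → hot): {s0, s1, s2, s3, s4, s5, s6}.
s0 ∈ Sat(EF (hot → ¬fan) ∧ EF EG (¬fan → hot)).

Yes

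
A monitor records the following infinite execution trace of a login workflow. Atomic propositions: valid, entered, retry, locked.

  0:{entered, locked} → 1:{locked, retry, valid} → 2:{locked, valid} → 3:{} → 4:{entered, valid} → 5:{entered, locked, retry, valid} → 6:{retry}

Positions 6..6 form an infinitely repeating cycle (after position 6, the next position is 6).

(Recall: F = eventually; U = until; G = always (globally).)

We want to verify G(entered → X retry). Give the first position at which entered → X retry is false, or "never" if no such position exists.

entered → X retry holds at every position 0..6, and those are all the positions the trace ever visits, so the invariant G(entered → X retry) is never violated.

never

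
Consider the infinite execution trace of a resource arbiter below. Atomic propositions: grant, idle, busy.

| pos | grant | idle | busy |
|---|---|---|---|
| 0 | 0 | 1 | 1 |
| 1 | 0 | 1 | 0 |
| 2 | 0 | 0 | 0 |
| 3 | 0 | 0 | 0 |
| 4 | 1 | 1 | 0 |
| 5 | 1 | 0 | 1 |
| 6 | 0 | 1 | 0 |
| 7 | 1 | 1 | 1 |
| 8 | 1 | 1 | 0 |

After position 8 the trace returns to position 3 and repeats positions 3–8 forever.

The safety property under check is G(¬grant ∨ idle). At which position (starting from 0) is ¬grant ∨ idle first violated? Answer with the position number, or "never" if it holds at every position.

Check ¬grant ∨ idle at each position in order: 0 ✓, 1 ✓, 2 ✓, 3 ✓, 4 ✓.
At position 5 the labels are {busy, grant}, so ¬grant ∨ idle is false there. This is the first violation.

5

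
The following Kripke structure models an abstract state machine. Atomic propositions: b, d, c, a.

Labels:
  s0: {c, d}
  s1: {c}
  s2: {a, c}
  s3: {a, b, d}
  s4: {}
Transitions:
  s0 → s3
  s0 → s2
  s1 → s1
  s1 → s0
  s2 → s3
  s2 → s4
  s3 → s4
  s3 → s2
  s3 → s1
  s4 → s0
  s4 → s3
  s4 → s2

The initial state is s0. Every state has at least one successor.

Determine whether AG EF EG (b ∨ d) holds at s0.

States satisfying EF EG (b ∨ d): ∅.
States satisfying AG EF EG (b ∨ d): ∅.
s0 is reachable from s0 and violates EF EG (b ∨ d), so AG fails at s0.
s0 ∉ Sat(AG EF EG (b ∨ d)).

Violated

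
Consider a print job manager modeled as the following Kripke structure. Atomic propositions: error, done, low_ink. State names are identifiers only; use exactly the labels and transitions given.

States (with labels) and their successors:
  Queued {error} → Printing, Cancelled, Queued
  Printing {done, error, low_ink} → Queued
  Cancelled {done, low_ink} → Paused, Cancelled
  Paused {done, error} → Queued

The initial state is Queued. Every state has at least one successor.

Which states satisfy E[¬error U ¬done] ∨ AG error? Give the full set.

{Queued}

States satisfying ¬error: {Cancelled}.
States satisfying ¬done: {Queued}.
States satisfying E[¬error U ¬done]: {Queued}.
States satisfying error: {Queued, Printing, Paused}.
States satisfying AG error: ∅.
States satisfying E[¬error U ¬done] ∨ AG error: {Queued}.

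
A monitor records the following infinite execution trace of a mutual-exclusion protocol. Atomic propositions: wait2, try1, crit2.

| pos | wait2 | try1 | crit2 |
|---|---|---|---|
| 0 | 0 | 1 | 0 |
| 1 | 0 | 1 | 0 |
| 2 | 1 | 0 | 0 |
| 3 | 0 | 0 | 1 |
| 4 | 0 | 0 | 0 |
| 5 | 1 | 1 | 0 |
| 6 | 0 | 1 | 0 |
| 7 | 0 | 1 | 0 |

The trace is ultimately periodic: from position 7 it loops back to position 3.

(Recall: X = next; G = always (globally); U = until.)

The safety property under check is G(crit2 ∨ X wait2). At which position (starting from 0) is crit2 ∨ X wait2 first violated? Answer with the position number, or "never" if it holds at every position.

At position 0 the labels are {try1} and the next position 1 has {try1}, so crit2 ∨ X wait2 is false there. This is the first violation.

0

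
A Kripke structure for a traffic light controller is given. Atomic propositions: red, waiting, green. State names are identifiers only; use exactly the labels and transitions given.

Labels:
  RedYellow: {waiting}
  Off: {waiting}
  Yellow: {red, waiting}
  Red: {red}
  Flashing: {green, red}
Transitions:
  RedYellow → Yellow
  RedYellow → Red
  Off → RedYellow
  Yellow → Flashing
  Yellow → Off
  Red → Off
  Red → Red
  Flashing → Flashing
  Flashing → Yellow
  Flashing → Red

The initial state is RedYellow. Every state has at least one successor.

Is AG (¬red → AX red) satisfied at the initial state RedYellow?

States satisfying ¬red → AX red: {RedYellow, Yellow, Red, Flashing}.
States satisfying AG (¬red → AX red): ∅.
Off is reachable from RedYellow and violates ¬red → AX red, so AG fails at RedYellow.
RedYellow ∉ Sat(AG (¬red → AX red)).

Violated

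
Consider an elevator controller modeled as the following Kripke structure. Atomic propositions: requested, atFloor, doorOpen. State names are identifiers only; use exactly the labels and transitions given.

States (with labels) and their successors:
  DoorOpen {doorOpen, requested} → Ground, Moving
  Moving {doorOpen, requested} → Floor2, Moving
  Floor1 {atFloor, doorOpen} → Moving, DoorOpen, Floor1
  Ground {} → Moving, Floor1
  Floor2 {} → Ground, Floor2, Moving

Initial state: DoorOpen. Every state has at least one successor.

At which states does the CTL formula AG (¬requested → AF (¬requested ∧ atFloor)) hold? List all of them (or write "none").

none

States satisfying ¬requested → AF (¬requested ∧ atFloor): {DoorOpen, Moving, Floor1}.
States satisfying AG (¬requested → AF (¬requested ∧ atFloor)): ∅.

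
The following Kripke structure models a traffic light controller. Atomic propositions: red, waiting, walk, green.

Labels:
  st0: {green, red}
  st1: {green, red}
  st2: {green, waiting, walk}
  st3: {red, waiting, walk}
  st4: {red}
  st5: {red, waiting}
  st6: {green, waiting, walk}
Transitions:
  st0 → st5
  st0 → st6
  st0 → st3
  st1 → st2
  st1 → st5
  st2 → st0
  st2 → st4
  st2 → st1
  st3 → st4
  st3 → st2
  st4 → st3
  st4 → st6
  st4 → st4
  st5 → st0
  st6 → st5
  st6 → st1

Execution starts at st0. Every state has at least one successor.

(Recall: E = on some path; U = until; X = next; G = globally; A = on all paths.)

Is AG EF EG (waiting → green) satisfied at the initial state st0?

Holds

States satisfying EF EG (waiting → green): {st0, st1, st2, st3, st4, st5, st6}.
States satisfying AG EF EG (waiting → green): {st0, st1, st2, st3, st4, st5, st6}.
Every state reachable from st0 satisfies EF EG (waiting → green).
st0 ∈ Sat(AG EF EG (waiting → green)).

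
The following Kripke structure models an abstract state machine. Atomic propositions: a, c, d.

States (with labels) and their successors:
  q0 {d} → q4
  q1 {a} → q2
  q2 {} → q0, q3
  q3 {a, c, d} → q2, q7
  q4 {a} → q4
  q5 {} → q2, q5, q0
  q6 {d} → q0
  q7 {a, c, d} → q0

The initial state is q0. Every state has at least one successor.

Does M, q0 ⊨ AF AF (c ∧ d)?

States satisfying AF (c ∧ d): {q3, q7}.
States satisfying AF AF (c ∧ d): {q3, q7}.
There is a path from q0 along which AF (c ∧ d) never holds.
q0 ∉ Sat(AF AF (c ∧ d)).

Does not hold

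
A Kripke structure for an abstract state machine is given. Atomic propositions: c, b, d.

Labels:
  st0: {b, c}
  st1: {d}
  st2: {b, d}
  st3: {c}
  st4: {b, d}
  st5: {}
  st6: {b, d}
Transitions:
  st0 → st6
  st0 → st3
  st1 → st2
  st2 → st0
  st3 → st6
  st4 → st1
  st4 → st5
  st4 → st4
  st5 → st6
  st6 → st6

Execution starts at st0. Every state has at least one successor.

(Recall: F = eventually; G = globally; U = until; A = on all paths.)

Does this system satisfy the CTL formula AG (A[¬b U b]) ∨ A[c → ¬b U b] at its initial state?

States satisfying A[¬b U b]: {st0, st1, st2, st3, st4, st5, st6}.
States satisfying AG (A[¬b U b]): {st0, st1, st2, st3, st4, st5, st6}.
States satisfying c → ¬b: {st1, st2, st3, st4, st5, st6}.
States satisfying b: {st0, st2, st4, st6}.
States satisfying A[c → ¬b U b]: {st0, st1, st2, st3, st4, st5, st6}.
States satisfying AG (A[¬b U b]) ∨ A[c → ¬b U b]: {st0, st1, st2, st3, st4, st5, st6}.
st0 ∈ Sat(AG (A[¬b U b]) ∨ A[c → ¬b U b]).

Holds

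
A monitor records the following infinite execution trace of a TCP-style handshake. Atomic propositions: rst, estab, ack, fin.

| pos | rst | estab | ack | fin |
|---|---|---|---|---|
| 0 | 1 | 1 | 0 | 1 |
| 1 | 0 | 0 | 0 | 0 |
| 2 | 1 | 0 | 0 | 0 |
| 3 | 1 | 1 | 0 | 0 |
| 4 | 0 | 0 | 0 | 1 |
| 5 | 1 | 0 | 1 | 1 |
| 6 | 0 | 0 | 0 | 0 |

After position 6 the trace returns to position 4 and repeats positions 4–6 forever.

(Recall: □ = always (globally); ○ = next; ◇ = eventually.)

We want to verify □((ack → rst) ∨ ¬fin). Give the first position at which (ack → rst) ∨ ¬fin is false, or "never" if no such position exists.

(ack → rst) ∨ ¬fin holds at every position 0..6, and those are all the positions the trace ever visits, so the invariant □((ack → rst) ∨ ¬fin) is never violated.

never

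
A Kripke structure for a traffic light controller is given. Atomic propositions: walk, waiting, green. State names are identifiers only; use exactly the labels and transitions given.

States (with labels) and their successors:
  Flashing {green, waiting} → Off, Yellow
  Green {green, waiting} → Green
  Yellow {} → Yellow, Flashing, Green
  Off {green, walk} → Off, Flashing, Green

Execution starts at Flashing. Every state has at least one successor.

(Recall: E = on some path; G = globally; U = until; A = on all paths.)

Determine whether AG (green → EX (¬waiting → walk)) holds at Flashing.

Satisfied

States satisfying green → EX (¬waiting → walk): {Flashing, Green, Yellow, Off}.
States satisfying AG (green → EX (¬waiting → walk)): {Flashing, Green, Yellow, Off}.
Every state reachable from Flashing satisfies green → EX (¬waiting → walk).
Flashing ∈ Sat(AG (green → EX (¬waiting → walk))).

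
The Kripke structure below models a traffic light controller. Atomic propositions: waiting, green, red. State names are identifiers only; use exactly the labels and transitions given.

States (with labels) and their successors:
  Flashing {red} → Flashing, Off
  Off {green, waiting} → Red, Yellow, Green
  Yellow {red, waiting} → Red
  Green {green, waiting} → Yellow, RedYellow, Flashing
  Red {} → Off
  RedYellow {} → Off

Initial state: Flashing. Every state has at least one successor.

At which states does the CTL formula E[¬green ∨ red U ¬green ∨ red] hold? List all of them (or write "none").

{Flashing, Yellow, Red, RedYellow}

States satisfying ¬green ∨ red: {Flashing, Yellow, Red, RedYellow}.
States satisfying E[¬green ∨ red U ¬green ∨ red]: {Flashing, Yellow, Red, RedYellow}.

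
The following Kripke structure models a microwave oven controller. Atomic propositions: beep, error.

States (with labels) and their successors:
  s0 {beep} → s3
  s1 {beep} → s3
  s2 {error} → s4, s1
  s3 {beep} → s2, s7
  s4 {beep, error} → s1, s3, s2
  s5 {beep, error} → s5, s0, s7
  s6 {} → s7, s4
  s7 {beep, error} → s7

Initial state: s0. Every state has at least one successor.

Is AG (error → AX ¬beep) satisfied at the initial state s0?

States satisfying error → AX ¬beep: {s0, s1, s3, s6}.
States satisfying AG (error → AX ¬beep): ∅.
s2 is reachable from s0 and violates error → AX ¬beep, so AG fails at s0.
s0 ∉ Sat(AG (error → AX ¬beep)).

Does not hold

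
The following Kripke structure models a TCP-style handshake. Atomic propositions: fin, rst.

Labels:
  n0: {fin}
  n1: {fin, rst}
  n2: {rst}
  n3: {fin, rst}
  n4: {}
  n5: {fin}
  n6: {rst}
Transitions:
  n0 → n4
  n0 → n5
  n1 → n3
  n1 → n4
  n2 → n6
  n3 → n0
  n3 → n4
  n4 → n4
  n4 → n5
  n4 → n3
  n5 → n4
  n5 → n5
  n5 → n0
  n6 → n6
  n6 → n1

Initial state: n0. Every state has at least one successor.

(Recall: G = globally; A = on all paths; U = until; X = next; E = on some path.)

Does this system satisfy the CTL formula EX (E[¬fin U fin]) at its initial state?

Satisfied

States satisfying E[¬fin U fin]: {n0, n1, n2, n3, n4, n5, n6}.
States satisfying EX (E[¬fin U fin]): {n0, n1, n2, n3, n4, n5, n6}.
n0 ∈ Sat(EX (E[¬fin U fin])).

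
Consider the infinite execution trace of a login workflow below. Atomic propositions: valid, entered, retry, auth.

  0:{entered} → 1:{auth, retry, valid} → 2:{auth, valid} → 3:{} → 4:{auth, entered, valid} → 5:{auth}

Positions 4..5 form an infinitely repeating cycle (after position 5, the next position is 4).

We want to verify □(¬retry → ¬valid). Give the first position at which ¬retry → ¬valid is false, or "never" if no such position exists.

Check ¬retry → ¬valid at each position in order: 0 ✓, 1 ✓.
At position 2 the labels are {auth, valid}, so ¬retry → ¬valid is false there. This is the first violation.

2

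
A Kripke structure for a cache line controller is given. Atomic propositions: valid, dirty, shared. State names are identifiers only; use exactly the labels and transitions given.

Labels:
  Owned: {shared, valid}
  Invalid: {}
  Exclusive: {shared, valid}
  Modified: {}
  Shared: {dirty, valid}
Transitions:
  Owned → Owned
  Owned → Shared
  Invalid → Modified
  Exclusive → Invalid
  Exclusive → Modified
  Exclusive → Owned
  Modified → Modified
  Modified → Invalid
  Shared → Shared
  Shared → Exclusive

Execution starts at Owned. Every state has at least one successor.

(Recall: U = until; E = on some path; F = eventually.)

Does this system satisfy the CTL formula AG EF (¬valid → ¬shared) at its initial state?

Yes

States satisfying EF (¬valid → ¬shared): {Owned, Invalid, Exclusive, Modified, Shared}.
States satisfying AG EF (¬valid → ¬shared): {Owned, Invalid, Exclusive, Modified, Shared}.
Every state reachable from Owned satisfies EF (¬valid → ¬shared).
Owned ∈ Sat(AG EF (¬valid → ¬shared)).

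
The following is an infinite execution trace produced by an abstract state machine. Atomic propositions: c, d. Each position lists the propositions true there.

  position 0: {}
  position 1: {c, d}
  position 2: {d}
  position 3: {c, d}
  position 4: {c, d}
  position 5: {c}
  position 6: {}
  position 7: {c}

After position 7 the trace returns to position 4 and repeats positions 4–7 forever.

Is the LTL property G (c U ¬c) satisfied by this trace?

Holds

c U ¬c holds at every position 0..7, and those are all positions ever visited, so G (c U ¬c) holds.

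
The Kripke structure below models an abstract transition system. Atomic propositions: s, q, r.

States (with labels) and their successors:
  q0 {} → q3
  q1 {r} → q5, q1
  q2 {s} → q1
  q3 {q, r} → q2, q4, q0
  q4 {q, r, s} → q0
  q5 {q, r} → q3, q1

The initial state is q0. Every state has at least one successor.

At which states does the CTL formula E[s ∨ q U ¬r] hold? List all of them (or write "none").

States satisfying s ∨ q: {q2, q3, q4, q5}.
States satisfying ¬r: {q0, q2}.
States satisfying E[s ∨ q U ¬r]: {q0, q2, q3, q4, q5}.

{q0, q2, q3, q4, q5}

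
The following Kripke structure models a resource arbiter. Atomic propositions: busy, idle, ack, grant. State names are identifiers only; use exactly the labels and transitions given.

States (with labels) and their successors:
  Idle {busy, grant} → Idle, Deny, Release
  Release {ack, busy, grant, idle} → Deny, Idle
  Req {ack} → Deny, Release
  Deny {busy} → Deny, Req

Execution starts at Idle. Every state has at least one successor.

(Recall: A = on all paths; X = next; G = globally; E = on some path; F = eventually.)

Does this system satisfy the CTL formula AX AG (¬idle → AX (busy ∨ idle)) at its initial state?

Does not hold

States satisfying AG (¬idle → AX (busy ∨ idle)): ∅.
States satisfying AX AG (¬idle → AX (busy ∨ idle)): ∅.
Idle ∉ Sat(AX AG (¬idle → AX (busy ∨ idle))).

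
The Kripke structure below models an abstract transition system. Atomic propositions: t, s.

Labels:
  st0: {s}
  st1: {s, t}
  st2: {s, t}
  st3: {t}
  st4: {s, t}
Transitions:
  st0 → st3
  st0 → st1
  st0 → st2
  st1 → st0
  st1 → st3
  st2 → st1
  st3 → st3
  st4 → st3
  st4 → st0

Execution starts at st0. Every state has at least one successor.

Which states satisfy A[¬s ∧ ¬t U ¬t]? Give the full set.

{st0}

States satisfying ¬s ∧ ¬t: ∅.
States satisfying ¬t: {st0}.
States satisfying A[¬s ∧ ¬t U ¬t]: {st0}.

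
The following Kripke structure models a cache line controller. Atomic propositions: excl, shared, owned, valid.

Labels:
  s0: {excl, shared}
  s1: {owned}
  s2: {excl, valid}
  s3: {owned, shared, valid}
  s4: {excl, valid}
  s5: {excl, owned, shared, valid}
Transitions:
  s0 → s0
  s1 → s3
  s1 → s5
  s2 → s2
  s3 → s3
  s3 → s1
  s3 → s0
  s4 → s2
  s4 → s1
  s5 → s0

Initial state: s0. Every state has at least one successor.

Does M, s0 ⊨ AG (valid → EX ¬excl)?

Satisfied

States satisfying valid → EX ¬excl: {s0, s1, s3, s4}.
States satisfying AG (valid → EX ¬excl): {s0}.
Every state reachable from s0 satisfies valid → EX ¬excl.
s0 ∈ Sat(AG (valid → EX ¬excl)).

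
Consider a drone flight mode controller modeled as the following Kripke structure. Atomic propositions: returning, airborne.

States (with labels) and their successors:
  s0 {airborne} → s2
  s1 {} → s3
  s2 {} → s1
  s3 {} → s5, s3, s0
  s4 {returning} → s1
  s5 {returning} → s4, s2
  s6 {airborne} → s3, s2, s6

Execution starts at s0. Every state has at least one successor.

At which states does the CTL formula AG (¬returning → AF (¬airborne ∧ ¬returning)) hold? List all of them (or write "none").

{s0, s1, s2, s3, s4, s5}

States satisfying ¬returning → AF (¬airborne ∧ ¬returning): {s0, s1, s2, s3, s4, s5}.
States satisfying AG (¬returning → AF (¬airborne ∧ ¬returning)): {s0, s1, s2, s3, s4, s5}.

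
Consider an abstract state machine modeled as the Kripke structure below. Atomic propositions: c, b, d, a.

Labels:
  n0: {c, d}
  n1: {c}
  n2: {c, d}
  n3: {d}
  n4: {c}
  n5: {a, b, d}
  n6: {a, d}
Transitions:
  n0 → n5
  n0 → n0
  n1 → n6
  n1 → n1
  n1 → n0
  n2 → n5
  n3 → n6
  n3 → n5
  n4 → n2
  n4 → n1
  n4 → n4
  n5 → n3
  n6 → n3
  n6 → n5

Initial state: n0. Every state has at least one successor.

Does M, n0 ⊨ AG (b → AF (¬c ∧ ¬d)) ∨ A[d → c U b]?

Does not hold

States satisfying b → AF (¬c ∧ ¬d): {n0, n1, n2, n3, n4, n6}.
States satisfying AG (b → AF (¬c ∧ ¬d)): ∅.
States satisfying d → c: {n0, n1, n2, n4}.
States satisfying b: {n5}.
States satisfying A[d → c U b]: {n2, n5}.
States satisfying AG (b → AF (¬c ∧ ¬d)) ∨ A[d → c U b]: {n2, n5}.
n0 ∉ Sat(AG (b → AF (¬c ∧ ¬d)) ∨ A[d → c U b]).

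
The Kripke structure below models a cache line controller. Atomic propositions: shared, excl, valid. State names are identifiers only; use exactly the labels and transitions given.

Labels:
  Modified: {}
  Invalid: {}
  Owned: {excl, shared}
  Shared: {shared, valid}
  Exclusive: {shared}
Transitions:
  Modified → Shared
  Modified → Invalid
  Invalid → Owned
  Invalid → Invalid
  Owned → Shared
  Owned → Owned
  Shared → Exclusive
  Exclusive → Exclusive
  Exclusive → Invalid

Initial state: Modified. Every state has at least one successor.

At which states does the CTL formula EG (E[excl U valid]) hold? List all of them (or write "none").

States satisfying E[excl U valid]: {Owned, Shared}.
States satisfying EG (E[excl U valid]): {Owned}.

{Owned}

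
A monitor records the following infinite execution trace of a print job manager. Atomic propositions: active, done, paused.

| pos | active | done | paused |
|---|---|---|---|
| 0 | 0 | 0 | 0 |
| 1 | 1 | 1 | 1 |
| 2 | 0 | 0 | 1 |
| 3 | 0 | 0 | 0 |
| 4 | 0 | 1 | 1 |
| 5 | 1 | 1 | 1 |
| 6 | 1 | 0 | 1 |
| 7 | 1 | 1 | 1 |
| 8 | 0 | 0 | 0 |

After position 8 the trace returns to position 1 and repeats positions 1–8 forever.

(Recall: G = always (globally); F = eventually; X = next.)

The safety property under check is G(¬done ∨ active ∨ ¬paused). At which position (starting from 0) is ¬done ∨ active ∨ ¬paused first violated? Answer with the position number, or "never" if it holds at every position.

Check ¬done ∨ active ∨ ¬paused at each position in order: 0 ✓, 1 ✓, 2 ✓, 3 ✓.
At position 4 the labels are {done, paused}, so ¬done ∨ active ∨ ¬paused is false there. This is the first violation.

4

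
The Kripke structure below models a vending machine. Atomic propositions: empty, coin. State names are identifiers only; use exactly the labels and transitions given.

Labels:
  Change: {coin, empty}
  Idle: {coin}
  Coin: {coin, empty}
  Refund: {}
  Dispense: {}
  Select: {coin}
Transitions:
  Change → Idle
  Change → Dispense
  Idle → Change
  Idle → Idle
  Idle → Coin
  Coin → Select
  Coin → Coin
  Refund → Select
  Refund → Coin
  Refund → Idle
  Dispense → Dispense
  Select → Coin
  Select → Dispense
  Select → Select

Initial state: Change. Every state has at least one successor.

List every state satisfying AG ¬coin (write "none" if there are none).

{Dispense}

States satisfying ¬coin: {Refund, Dispense}.
States satisfying AG ¬coin: {Dispense}.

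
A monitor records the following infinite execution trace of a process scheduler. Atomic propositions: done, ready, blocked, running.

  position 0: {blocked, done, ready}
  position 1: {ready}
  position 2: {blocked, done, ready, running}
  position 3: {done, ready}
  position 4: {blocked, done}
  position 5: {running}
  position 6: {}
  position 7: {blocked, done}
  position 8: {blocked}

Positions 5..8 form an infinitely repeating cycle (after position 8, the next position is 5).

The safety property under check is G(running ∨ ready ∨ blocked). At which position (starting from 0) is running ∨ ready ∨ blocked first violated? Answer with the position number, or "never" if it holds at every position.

Check running ∨ ready ∨ blocked at each position in order: 0 ✓, 1 ✓, 2 ✓, 3 ✓, 4 ✓, 5 ✓.
At position 6 the labels are {}, so running ∨ ready ∨ blocked is false there. This is the first violation.

6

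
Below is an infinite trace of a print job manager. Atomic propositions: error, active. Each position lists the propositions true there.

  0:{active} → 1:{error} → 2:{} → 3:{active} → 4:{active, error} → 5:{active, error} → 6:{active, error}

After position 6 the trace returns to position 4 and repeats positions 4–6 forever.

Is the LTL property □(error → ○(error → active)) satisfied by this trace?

error → ○(error → active) holds at every position 0..6, and those are all positions ever visited, so □(error → ○(error → active)) holds.
Positions where error holds: 1, 4, 5, 6.
Check ○(error → active) at each: 1→ok, 4→ok, 5→ok, 6→ok.

Holds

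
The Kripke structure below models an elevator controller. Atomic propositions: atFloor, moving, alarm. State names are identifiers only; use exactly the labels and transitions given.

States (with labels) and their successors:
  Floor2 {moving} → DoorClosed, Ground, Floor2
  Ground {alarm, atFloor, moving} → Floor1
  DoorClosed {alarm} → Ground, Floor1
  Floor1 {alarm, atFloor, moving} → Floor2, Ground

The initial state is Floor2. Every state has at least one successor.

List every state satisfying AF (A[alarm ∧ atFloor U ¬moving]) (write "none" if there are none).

{DoorClosed}

States satisfying A[alarm ∧ atFloor U ¬moving]: {DoorClosed}.
States satisfying AF (A[alarm ∧ atFloor U ¬moving]): {DoorClosed}.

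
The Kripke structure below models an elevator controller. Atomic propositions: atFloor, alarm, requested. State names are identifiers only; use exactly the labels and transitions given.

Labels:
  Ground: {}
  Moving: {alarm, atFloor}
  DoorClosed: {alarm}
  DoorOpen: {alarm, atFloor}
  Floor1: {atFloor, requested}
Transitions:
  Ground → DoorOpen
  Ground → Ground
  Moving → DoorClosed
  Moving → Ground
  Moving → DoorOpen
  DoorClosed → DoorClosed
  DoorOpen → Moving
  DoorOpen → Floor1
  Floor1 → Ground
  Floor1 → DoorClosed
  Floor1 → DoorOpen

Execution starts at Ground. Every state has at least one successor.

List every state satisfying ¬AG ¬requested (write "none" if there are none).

{Ground, Moving, DoorOpen, Floor1}

States satisfying ¬requested: {Ground, Moving, DoorClosed, DoorOpen}.
States satisfying AG ¬requested: {DoorClosed}.
States satisfying ¬AG ¬requested: {Ground, Moving, DoorOpen, Floor1}.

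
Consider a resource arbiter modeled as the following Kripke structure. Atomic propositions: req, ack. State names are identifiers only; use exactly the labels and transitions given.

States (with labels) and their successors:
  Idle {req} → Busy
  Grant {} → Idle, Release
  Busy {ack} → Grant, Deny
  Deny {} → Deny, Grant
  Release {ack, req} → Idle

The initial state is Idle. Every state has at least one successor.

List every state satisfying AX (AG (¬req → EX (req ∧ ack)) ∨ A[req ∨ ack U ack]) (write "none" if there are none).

States satisfying AG (¬req → EX (req ∧ ack)) ∨ A[req ∨ ack U ack]: {Idle, Busy, Release}.
States satisfying AX (AG (¬req → EX (req ∧ ack)) ∨ A[req ∨ ack U ack]): {Idle, Grant, Release}.

{Idle, Grant, Release}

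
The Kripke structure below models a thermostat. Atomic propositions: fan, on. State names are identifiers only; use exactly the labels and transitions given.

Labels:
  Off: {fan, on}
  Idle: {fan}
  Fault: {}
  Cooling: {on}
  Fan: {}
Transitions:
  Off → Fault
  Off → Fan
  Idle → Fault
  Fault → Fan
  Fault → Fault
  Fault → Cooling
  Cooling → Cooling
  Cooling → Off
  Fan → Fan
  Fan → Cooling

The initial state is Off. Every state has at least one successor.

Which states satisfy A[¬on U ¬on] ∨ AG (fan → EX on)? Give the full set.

States satisfying ¬on: {Idle, Fault, Fan}.
States satisfying A[¬on U ¬on]: {Idle, Fault, Fan}.
States satisfying fan → EX on: {Fault, Cooling, Fan}.
States satisfying AG (fan → EX on): ∅.
States satisfying A[¬on U ¬on] ∨ AG (fan → EX on): {Idle, Fault, Fan}.

{Idle, Fault, Fan}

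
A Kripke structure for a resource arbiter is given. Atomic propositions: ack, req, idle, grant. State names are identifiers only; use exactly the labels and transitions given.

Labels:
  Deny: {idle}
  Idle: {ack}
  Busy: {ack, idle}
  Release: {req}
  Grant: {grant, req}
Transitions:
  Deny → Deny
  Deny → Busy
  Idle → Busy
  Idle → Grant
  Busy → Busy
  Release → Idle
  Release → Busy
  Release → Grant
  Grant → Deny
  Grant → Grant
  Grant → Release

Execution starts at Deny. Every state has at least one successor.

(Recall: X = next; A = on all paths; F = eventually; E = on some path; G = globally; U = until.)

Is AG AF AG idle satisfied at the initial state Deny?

Holds

States satisfying AF AG idle: {Deny, Busy}.
States satisfying AG AF AG idle: {Deny, Busy}.
Every state reachable from Deny satisfies AF AG idle.
Deny ∈ Sat(AG AF AG idle).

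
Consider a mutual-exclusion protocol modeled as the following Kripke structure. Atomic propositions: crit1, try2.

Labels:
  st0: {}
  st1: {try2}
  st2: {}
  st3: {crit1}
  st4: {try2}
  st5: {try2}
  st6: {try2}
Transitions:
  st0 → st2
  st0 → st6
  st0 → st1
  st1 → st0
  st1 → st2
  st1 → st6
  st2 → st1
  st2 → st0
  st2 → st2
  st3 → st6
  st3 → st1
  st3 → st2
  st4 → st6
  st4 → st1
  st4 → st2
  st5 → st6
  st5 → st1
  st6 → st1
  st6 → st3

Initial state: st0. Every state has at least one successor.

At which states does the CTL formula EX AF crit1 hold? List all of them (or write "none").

States satisfying AF crit1: {st3}.
States satisfying EX AF crit1: {st6}.

{st6}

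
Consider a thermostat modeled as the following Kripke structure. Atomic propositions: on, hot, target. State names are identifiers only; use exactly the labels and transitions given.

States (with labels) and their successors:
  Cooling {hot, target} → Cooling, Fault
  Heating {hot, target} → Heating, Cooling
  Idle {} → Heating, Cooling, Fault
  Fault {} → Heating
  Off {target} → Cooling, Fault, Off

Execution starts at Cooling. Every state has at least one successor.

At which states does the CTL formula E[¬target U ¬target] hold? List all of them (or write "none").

{Idle, Fault}

States satisfying ¬target: {Idle, Fault}.
States satisfying E[¬target U ¬target]: {Idle, Fault}.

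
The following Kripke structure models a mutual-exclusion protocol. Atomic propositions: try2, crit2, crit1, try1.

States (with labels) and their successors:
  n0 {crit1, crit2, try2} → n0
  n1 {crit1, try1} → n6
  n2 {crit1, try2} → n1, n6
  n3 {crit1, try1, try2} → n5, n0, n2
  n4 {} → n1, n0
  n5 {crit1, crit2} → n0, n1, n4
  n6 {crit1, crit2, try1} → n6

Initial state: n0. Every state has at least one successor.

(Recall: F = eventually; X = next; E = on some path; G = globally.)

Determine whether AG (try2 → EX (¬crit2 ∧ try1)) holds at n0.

States satisfying try2 → EX (¬crit2 ∧ try1): {n1, n2, n4, n5, n6}.
States satisfying AG (try2 → EX (¬crit2 ∧ try1)): {n1, n2, n6}.
n0 is reachable from n0 and violates try2 → EX (¬crit2 ∧ try1), so AG fails at n0.
n0 ∉ Sat(AG (try2 → EX (¬crit2 ∧ try1))).

Violated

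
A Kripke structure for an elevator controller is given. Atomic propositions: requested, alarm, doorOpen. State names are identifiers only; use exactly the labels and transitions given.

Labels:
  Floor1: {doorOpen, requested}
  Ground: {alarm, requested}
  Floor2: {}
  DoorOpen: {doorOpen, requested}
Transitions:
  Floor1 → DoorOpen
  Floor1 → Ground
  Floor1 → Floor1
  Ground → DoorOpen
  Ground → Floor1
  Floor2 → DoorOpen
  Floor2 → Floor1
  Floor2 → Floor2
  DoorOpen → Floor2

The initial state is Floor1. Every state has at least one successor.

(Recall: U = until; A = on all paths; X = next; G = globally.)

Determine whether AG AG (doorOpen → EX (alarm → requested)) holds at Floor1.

Holds

States satisfying AG (doorOpen → EX (alarm → requested)): {Floor1, Ground, Floor2, DoorOpen}.
States satisfying AG AG (doorOpen → EX (alarm → requested)): {Floor1, Ground, Floor2, DoorOpen}.
Every state reachable from Floor1 satisfies AG (doorOpen → EX (alarm → requested)).
Floor1 ∈ Sat(AG AG (doorOpen → EX (alarm → requested))).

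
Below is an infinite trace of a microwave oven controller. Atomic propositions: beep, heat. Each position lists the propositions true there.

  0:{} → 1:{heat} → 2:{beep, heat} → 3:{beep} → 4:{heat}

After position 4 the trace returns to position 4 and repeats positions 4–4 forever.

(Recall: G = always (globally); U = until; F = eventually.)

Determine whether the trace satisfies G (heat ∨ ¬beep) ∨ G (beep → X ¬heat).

No

heat ∨ ¬beep must hold at every position from 0 onward. It fails at position 3, so G (heat ∨ ¬beep) is false.
beep → X ¬heat must hold at every position from 0 onward. It fails at position 3, so G (beep → X ¬heat) is false.
Positions where beep holds: 2, 3.
Check X ¬heat at each: 2→ok, 3→fails.
At position 0: G (heat ∨ ¬beep) is false; G (beep → X ¬heat) is false; so G (heat ∨ ¬beep) ∨ G (beep → X ¬heat) is false.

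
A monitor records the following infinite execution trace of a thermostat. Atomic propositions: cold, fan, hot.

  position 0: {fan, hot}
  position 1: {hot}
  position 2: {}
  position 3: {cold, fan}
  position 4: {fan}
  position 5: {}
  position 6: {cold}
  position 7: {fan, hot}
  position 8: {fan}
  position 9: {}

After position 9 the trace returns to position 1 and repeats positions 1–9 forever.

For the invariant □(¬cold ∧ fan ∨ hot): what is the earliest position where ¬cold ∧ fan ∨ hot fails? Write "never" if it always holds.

2

Check ¬cold ∧ fan ∨ hot at each position in order: 0 ✓, 1 ✓.
At position 2 the labels are {}, so ¬cold ∧ fan ∨ hot is false there. This is the first violation.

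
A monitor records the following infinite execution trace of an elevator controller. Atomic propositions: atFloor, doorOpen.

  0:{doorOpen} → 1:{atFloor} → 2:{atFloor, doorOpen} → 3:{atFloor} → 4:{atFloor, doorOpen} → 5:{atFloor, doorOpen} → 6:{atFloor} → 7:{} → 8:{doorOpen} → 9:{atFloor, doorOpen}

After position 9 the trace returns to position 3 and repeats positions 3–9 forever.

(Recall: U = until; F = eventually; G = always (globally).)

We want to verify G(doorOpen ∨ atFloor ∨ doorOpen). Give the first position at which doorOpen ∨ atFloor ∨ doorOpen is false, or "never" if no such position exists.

7

Check doorOpen ∨ atFloor ∨ doorOpen at each position in order: 0 ✓, 1 ✓, 2 ✓, 3 ✓, 4 ✓, 5 ✓, 6 ✓.
At position 7 the labels are {}, so doorOpen ∨ atFloor ∨ doorOpen is false there. This is the first violation.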